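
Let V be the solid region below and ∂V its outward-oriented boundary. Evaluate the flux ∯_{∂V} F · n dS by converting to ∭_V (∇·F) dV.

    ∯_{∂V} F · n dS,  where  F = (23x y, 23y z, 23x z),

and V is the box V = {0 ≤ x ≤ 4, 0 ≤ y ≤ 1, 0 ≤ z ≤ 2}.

By the divergence theorem,

    ∯_{∂V} F · n dS = ∭_V (∇ · F) dV.

Compute the divergence:
    ∇ · F = ∂F_x/∂x + ∂F_y/∂y + ∂F_z/∂z = 23y + 23z + 23x = 23x + 23y + 23z.

V is a rectangular box, so dV = dx dy dz with 0 ≤ x ≤ 4, 0 ≤ y ≤ 1, 0 ≤ z ≤ 2.

Integrate (23x + 23y + 23z) over V as an iterated integral:

    ∭_V (∇·F) dV = ∫_0^{4} ∫_0^{1} ∫_0^{2} (23x + 23y + 23z) dz dy dx.

Inner (z from 0 to 2): 46x + 46y + 46.
Middle (y from 0 to 1): 46x + 69.
Outer (x from 0 to 4): 644.

Therefore ∯_{∂V} F · n dS = 644.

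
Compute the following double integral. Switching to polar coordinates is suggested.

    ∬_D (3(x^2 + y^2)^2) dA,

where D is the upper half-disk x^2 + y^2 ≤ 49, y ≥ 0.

The region D is 0 ≤ r ≤ 7, 0 ≤ θ ≤ π in polar coordinates, where x = r cos(θ), y = r sin(θ), and dA = r dr dθ.

Under the substitution, the integrand becomes 3r^4, so

    ∬_D (3(x^2 + y^2)^2) dA = ∫_{0}^{π} ∫_{0}^{7} (3r^4) · r dr dθ.

Inner integral (in r): ∫_{0}^{7} (3r^4) · r dr = 117649/2.

Outer integral (in θ): ∫_{0}^{π} (117649/2) dθ = 117649π/2.

Therefore ∬_D (3(x^2 + y^2)^2) dA = 117649π/2.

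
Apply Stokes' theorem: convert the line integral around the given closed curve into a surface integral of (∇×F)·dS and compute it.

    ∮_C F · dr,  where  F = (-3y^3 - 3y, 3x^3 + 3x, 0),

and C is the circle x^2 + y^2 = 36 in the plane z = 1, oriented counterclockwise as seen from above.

Let S be the flat disk x^2 + y^2 ≤ 36 in the plane z = 1, with upward unit normal n̂ = ẑ. By Stokes' theorem,

    ∮_C F · dr = ∬_S (∇ × F) · n̂ dS = ∬_D (curl F)_z dA,

where D is the disk x^2 + y^2 ≤ 36.

Compute the curl of F = (-3y^3 - 3y, 3x^3 + 3x, 0):
    (∇ × F)_x = ∂F_z/∂y - ∂F_y/∂z = 0,
    (∇ × F)_y = ∂F_x/∂z - ∂F_z/∂x = 0,
    (∇ × F)_z = ∂F_y/∂x - ∂F_x/∂y = 9x^2 + 9y^2 + 6.

On z = 1, (curl F)_z = 9x^2 + 9y^2 + 6.

Convert to polar (x = r cos θ, y = r sin θ, dA = r dr dθ); the integrand becomes 9r^2 + 6, so

    ∬_D (curl F)_z dA = ∫_0^{2π} ∫_0^{6} (9r^2 + 6) · r dr dθ.

Inner (r from 0 to 6): 3024.
Outer (θ from 0 to 2π): 6048π.

Therefore ∮_C F · dr = 6048π.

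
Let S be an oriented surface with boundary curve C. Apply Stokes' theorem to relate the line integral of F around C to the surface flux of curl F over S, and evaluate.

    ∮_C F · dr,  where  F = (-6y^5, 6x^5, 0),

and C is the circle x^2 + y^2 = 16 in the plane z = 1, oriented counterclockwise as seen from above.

Let S be the flat disk x^2 + y^2 ≤ 16 in the plane z = 1, with upward unit normal n̂ = ẑ. By Stokes' theorem,

    ∮_C F · dr = ∬_S (∇ × F) · n̂ dS = ∬_D (curl F)_z dA,

where D is the disk x^2 + y^2 ≤ 16.

Compute the curl of F = (-6y^5, 6x^5, 0):
    (∇ × F)_x = ∂F_z/∂y - ∂F_y/∂z = 0,
    (∇ × F)_y = ∂F_x/∂z - ∂F_z/∂x = 0,
    (∇ × F)_z = ∂F_y/∂x - ∂F_x/∂y = 30x^4 + 30y^4.

On z = 1, (curl F)_z = 30x^4 + 30y^4.

Convert to polar (x = r cos θ, y = r sin θ, dA = r dr dθ); the integrand becomes 30r^4(sin(θ)^4 + cos(θ)^4), so

    ∬_D (curl F)_z dA = ∫_0^{2π} ∫_0^{4} (30r^4(sin(θ)^4 + cos(θ)^4)) · r dr dθ.

Inner (r from 0 to 4): 20480sin(θ)^4 + 20480cos(θ)^4.
Outer (θ from 0 to 2π): 30720π.

Therefore ∮_C F · dr = 30720π.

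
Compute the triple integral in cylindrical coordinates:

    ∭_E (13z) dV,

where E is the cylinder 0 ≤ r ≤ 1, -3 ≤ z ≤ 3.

In cylindrical coordinates, x = r cos(θ), y = r sin(θ), z = z, and dV = r dr dθ dz.

The integrand becomes 13z, so

    ∭_E (13z) dV = ∫_{0}^{2π} ∫_{0}^{1} ∫_{-3}^{3} (13z) · r dz dr dθ.

Inner (z): 0.
Middle (r from 0 to 1): 0.
Outer (θ): 0.

Therefore the triple integral equals 0.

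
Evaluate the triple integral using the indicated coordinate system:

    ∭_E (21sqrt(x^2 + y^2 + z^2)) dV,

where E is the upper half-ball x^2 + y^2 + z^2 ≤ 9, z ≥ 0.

In spherical coordinates, x = ρ sin(φ) cos(θ), y = ρ sin(φ) sin(θ), z = ρ cos(φ), and dV = ρ^2 sin(φ) dρ dφ dθ.

The integrand becomes 21ρ, so

    ∭_E (21sqrt(x^2 + y^2 + z^2)) dV = ∫_{0}^{2π} ∫_{0}^{π/2} ∫_{0}^{3} (21ρ) · ρ^2 sin(φ) dρ dφ dθ.

Inner (ρ): 1701sin(φ)/4.
Middle (φ): 1701/4.
Outer (θ): 1701π/2.

Therefore the triple integral equals 1701π/2.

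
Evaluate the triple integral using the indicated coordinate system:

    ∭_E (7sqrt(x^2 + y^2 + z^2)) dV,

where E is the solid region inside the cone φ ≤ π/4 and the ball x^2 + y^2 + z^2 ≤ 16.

In spherical coordinates, x = ρ sin(φ) cos(θ), y = ρ sin(φ) sin(θ), z = ρ cos(φ), and dV = ρ^2 sin(φ) dρ dφ dθ.

The integrand becomes 7ρ, so

    ∭_E (7sqrt(x^2 + y^2 + z^2)) dV = ∫_{0}^{2π} ∫_{0}^{π/4} ∫_{0}^{4} (7ρ) · ρ^2 sin(φ) dρ dφ dθ.

Inner (ρ): 448sin(φ).
Middle (φ): 448 - 224sqrt(2).
Outer (θ): 448π (2 - sqrt(2)).

Therefore the triple integral equals 448π (2 - sqrt(2)).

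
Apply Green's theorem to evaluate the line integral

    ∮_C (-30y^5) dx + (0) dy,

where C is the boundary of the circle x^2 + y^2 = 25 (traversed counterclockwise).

Green's theorem converts the closed line integral into a double integral over the enclosed region D:

    ∮_C P dx + Q dy = ∬_D (∂Q/∂x - ∂P/∂y) dA.

Here P = -30y^5, Q = 0, so

    ∂Q/∂x = 0,    ∂P/∂y = -150y^4,
    ∂Q/∂x - ∂P/∂y = 150y^4.

D is the region x^2 + y^2 ≤ 25. Evaluating the double integral:

In polar coordinates (x = r cos θ, y = r sin θ, dA = r dr dθ) the integrand becomes 150r^4sin(θ)^4, so

    ∬_D (150y^4) dA = ∫_0^{2π} ∫_0^{5} (150r^4sin(θ)^4) · r dr dθ.

Inner (r from 0 to 5): 390625sin(θ)^4.
Outer (θ from 0 to 2π): 1171875π/4.

Therefore ∮_C P dx + Q dy = 1171875π/4.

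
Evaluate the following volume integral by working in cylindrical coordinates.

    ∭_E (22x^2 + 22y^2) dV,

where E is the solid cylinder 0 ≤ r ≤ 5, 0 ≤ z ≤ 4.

In cylindrical coordinates, x = r cos(θ), y = r sin(θ), z = z, and dV = r dr dθ dz.

The integrand becomes 22r^2, so

    ∭_E (22x^2 + 22y^2) dV = ∫_{0}^{2π} ∫_{0}^{5} ∫_{0}^{4} (22r^2) · r dz dr dθ.

Inner (z): 88r^3.
Middle (r from 0 to 5): 13750.
Outer (θ): 27500π.

Therefore the triple integral equals 27500π.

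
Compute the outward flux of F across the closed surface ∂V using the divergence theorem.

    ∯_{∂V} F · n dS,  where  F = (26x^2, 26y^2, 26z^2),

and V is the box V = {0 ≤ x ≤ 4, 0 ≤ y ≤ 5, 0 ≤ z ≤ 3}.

By the divergence theorem,

    ∯_{∂V} F · n dS = ∭_V (∇ · F) dV.

Compute the divergence:
    ∇ · F = ∂F_x/∂x + ∂F_y/∂y + ∂F_z/∂z = 52x + 52y + 52z.

V is a rectangular box, so dV = dx dy dz with 0 ≤ x ≤ 4, 0 ≤ y ≤ 5, 0 ≤ z ≤ 3.

Integrate (52x + 52y + 52z) over V as an iterated integral:

    ∭_V (∇·F) dV = ∫_0^{4} ∫_0^{5} ∫_0^{3} (52x + 52y + 52z) dz dy dx.

Inner (z from 0 to 3): 156x + 156y + 234.
Middle (y from 0 to 5): 780x + 3120.
Outer (x from 0 to 4): 18720.

Therefore ∯_{∂V} F · n dS = 18720.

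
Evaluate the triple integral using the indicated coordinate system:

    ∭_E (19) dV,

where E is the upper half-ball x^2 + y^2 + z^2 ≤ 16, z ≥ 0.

In spherical coordinates, x = ρ sin(φ) cos(θ), y = ρ sin(φ) sin(θ), z = ρ cos(φ), and dV = ρ^2 sin(φ) dρ dφ dθ.

The integrand becomes 19, so

    ∭_E (19) dV = ∫_{0}^{2π} ∫_{0}^{π/2} ∫_{0}^{4} (19) · ρ^2 sin(φ) dρ dφ dθ.

Inner (ρ): 1216sin(φ)/3.
Middle (φ): 1216/3.
Outer (θ): 2432π/3.

Therefore the triple integral equals 2432π/3.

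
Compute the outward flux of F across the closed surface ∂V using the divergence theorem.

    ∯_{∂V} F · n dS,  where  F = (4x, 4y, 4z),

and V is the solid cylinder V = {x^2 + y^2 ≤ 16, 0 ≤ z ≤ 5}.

By the divergence theorem,

    ∯_{∂V} F · n dS = ∭_V (∇ · F) dV.

Compute the divergence:
    ∇ · F = ∂F_x/∂x + ∂F_y/∂y + ∂F_z/∂z = 4 + 4 + 4 = 12.

In cylindrical coordinates, x = r cos(θ), y = r sin(θ), z = z, dV = r dr dθ dz, with 0 ≤ r ≤ 4, 0 ≤ θ ≤ 2π, 0 ≤ z ≤ 5.

The integrand, after substitution and multiplying by the volume element, becomes (12) · r, so

    ∭_V (∇·F) dV = ∫_0^{2π} ∫_0^{4} ∫_0^{5} (12) · r dz dr dθ.

Inner (z from 0 to 5): 60r.
Middle (r from 0 to 4): 480.
Outer (θ from 0 to 2π): 960π.

Therefore ∯_{∂V} F · n dS = 960π.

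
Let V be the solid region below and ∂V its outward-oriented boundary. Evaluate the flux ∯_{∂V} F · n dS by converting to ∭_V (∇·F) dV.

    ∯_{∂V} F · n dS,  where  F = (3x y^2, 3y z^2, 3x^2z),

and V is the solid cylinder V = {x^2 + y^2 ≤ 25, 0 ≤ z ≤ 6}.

By the divergence theorem,

    ∯_{∂V} F · n dS = ∭_V (∇ · F) dV.

Compute the divergence:
    ∇ · F = ∂F_x/∂x + ∂F_y/∂y + ∂F_z/∂z = 3y^2 + 3z^2 + 3x^2 = 3x^2 + 3y^2 + 3z^2.

In cylindrical coordinates, x = r cos(θ), y = r sin(θ), z = z, dV = r dr dθ dz, with 0 ≤ r ≤ 5, 0 ≤ θ ≤ 2π, 0 ≤ z ≤ 6.

The integrand, after substitution and multiplying by the volume element, becomes (3r^2 + 3z^2) · r, so

    ∭_V (∇·F) dV = ∫_0^{2π} ∫_0^{5} ∫_0^{6} (3r^2 + 3z^2) · r dz dr dθ.

Inner (z from 0 to 6): 18r (r^2 + 12).
Middle (r from 0 to 5): 11025/2.
Outer (θ from 0 to 2π): 11025π.

Therefore ∯_{∂V} F · n dS = 11025π.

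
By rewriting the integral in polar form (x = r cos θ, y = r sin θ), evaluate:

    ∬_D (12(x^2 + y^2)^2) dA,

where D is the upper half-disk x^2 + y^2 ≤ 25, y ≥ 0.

The region D is 0 ≤ r ≤ 5, 0 ≤ θ ≤ π in polar coordinates, where x = r cos(θ), y = r sin(θ), and dA = r dr dθ.

Under the substitution, the integrand becomes 12r^4, so

    ∬_D (12(x^2 + y^2)^2) dA = ∫_{0}^{π} ∫_{0}^{5} (12r^4) · r dr dθ.

Inner integral (in r): ∫_{0}^{5} (12r^4) · r dr = 31250.

Outer integral (in θ): ∫_{0}^{π} (31250) dθ = 31250π.

Therefore ∬_D (12(x^2 + y^2)^2) dA = 31250π.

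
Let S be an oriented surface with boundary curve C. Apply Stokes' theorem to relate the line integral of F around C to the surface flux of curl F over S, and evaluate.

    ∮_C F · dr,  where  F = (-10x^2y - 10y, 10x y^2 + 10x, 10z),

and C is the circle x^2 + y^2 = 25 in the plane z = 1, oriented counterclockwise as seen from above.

Let S be the flat disk x^2 + y^2 ≤ 25 in the plane z = 1, with upward unit normal n̂ = ẑ. By Stokes' theorem,

    ∮_C F · dr = ∬_S (∇ × F) · n̂ dS = ∬_D (curl F)_z dA,

where D is the disk x^2 + y^2 ≤ 25.

Compute the curl of F = (-10x^2y - 10y, 10x y^2 + 10x, 10z):
    (∇ × F)_x = ∂F_z/∂y - ∂F_y/∂z = 0,
    (∇ × F)_y = ∂F_x/∂z - ∂F_z/∂x = 0,
    (∇ × F)_z = ∂F_y/∂x - ∂F_x/∂y = 10x^2 + 10y^2 + 20.

On z = 1, (curl F)_z = 10x^2 + 10y^2 + 20.

Convert to polar (x = r cos θ, y = r sin θ, dA = r dr dθ); the integrand becomes 10r^2 + 20, so

    ∬_D (curl F)_z dA = ∫_0^{2π} ∫_0^{5} (10r^2 + 20) · r dr dθ.

Inner (r from 0 to 5): 3625/2.
Outer (θ from 0 to 2π): 3625π.

Therefore ∮_C F · dr = 3625π.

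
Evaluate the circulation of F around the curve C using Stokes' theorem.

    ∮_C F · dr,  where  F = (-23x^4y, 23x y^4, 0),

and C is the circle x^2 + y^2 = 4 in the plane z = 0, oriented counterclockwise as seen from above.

Let S be the flat disk x^2 + y^2 ≤ 4 in the plane z = 0, with upward unit normal n̂ = ẑ. By Stokes' theorem,

    ∮_C F · dr = ∬_S (∇ × F) · n̂ dS = ∬_D (curl F)_z dA,

where D is the disk x^2 + y^2 ≤ 4.

Compute the curl of F = (-23x^4y, 23x y^4, 0):
    (∇ × F)_x = ∂F_z/∂y - ∂F_y/∂z = 0,
    (∇ × F)_y = ∂F_x/∂z - ∂F_z/∂x = 0,
    (∇ × F)_z = ∂F_y/∂x - ∂F_x/∂y = 23x^4 + 23y^4.

On z = 0, (curl F)_z = 23x^4 + 23y^4.

Convert to polar (x = r cos θ, y = r sin θ, dA = r dr dθ); the integrand becomes 23r^4(sin(θ)^4 + cos(θ)^4), so

    ∬_D (curl F)_z dA = ∫_0^{2π} ∫_0^{2} (23r^4(sin(θ)^4 + cos(θ)^4)) · r dr dθ.

Inner (r from 0 to 2): 736sin(θ)^4/3 + 736cos(θ)^4/3.
Outer (θ from 0 to 2π): 368π.

Therefore ∮_C F · dr = 368π.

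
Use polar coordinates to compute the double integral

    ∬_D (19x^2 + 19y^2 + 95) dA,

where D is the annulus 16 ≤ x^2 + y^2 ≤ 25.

The region D is 4 ≤ r ≤ 5, 0 ≤ θ ≤ 2π in polar coordinates, where x = r cos(θ), y = r sin(θ), and dA = r dr dθ.

Under the substitution, the integrand becomes 19r^2 + 95, so

    ∬_D (19x^2 + 19y^2 + 95) dA = ∫_{0}^{2π} ∫_{4}^{5} (19r^2 + 95) · r dr dθ.

Inner integral (in r): ∫_{4}^{5} (19r^2 + 95) · r dr = 8721/4.

Outer integral (in θ): ∫_{0}^{2π} (8721/4) dθ = 8721π/2.

Therefore ∬_D (19x^2 + 19y^2 + 95) dA = 8721π/2.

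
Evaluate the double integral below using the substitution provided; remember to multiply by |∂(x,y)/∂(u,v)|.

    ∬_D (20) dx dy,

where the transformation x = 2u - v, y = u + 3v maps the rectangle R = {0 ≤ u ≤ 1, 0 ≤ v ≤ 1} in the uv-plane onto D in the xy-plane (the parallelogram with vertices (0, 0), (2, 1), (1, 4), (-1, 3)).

Compute the Jacobian determinant of (x, y) with respect to (u, v):

    ∂(x,y)/∂(u,v) = | 2  -1 | = (2)(3) - (-1)(1) = 7.
                   | 1  3 |

Its absolute value is |J| = 7 (the area scaling factor).

Substituting x = 2u - v, y = u + 3v into the integrand,

    20 → 20,

so the integral becomes

    ∬_R (20) · |J| du dv = ∫_0^1 ∫_0^1 (140) dv du.

Inner (v): 140.
Outer (u): 140.

Therefore ∬_D (20) dx dy = 140.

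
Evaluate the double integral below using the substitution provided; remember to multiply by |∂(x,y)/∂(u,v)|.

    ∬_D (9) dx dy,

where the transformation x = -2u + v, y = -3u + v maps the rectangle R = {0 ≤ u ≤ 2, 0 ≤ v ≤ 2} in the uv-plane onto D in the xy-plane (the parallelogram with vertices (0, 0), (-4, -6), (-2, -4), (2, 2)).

Compute the Jacobian determinant of (x, y) with respect to (u, v):

    ∂(x,y)/∂(u,v) = | -2  1 | = (-2)(1) - (1)(-3) = 1.
                   | -3  1 |

Its absolute value is |J| = 1 (the area scaling factor).

Substituting x = -2u + v, y = -3u + v into the integrand,

    9 → 9,

so the integral becomes

    ∬_R (9) · |J| du dv = ∫_0^2 ∫_0^2 (9) dv du.

Inner (v): 18.
Outer (u): 36.

Therefore ∬_D (9) dx dy = 36.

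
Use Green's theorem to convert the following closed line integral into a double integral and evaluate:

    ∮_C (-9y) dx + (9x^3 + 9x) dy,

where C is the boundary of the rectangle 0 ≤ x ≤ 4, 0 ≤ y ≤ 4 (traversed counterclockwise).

Green's theorem converts the closed line integral into a double integral over the enclosed region D:

    ∮_C P dx + Q dy = ∬_D (∂Q/∂x - ∂P/∂y) dA.

Here P = -9y, Q = 9x^3 + 9x, so

    ∂Q/∂x = 27x^2 + 9,    ∂P/∂y = -9,
    ∂Q/∂x - ∂P/∂y = 27x^2 + 18.

D is the region 0 ≤ x ≤ 4, 0 ≤ y ≤ 4. Evaluating the double integral:

    ∬_D (27x^2 + 18) dA = ∫_0^{4} ∫_0^{4} (27x^2 + 18) dy dx.

Inner (y from 0 to 4): 108x^2 + 72.
Outer (x from 0 to 4): 2592.

Therefore ∮_C P dx + Q dy = 2592.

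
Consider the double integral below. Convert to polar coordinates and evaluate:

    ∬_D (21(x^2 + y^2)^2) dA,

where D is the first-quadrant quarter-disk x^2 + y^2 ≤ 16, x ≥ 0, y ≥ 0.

The region D is 0 ≤ r ≤ 4, 0 ≤ θ ≤ π/2 in polar coordinates, where x = r cos(θ), y = r sin(θ), and dA = r dr dθ.

Under the substitution, the integrand becomes 21r^4, so

    ∬_D (21(x^2 + y^2)^2) dA = ∫_{0}^{π/2} ∫_{0}^{4} (21r^4) · r dr dθ.

Inner integral (in r): ∫_{0}^{4} (21r^4) · r dr = 14336.

Outer integral (in θ): ∫_{0}^{π/2} (14336) dθ = 7168π.

Therefore ∬_D (21(x^2 + y^2)^2) dA = 7168π.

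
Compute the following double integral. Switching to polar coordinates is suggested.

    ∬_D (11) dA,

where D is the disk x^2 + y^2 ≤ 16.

The region D is 0 ≤ r ≤ 4, 0 ≤ θ ≤ 2π in polar coordinates, where x = r cos(θ), y = r sin(θ), and dA = r dr dθ.

Under the substitution, the integrand becomes 11, so

    ∬_D (11) dA = ∫_{0}^{2π} ∫_{0}^{4} (11) · r dr dθ.

Inner integral (in r): ∫_{0}^{4} (11) · r dr = 88.

Outer integral (in θ): ∫_{0}^{2π} (88) dθ = 176π.

Therefore ∬_D (11) dA = 176π.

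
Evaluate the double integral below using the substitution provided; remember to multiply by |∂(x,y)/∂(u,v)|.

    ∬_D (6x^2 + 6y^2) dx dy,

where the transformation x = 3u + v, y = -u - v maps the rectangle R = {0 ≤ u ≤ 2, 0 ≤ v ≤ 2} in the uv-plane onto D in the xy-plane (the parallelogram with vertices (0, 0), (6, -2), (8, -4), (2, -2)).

Compute the Jacobian determinant of (x, y) with respect to (u, v):

    ∂(x,y)/∂(u,v) = | 3  1 | = (3)(-1) - (1)(-1) = -2.
                   | -1  -1 |

Its absolute value is |J| = 2 (the area scaling factor).

Substituting x = 3u + v, y = -u - v into the integrand,

    6x^2 + 6y^2 → 60u^2 + 48u v + 12v^2,

so the integral becomes

    ∬_R (60u^2 + 48u v + 12v^2) · |J| du dv = ∫_0^2 ∫_0^2 (120u^2 + 96u v + 24v^2) dv du.

Inner (v): 240u^2 + 192u + 64.
Outer (u): 1152.

Therefore ∬_D (6x^2 + 6y^2) dx dy = 1152.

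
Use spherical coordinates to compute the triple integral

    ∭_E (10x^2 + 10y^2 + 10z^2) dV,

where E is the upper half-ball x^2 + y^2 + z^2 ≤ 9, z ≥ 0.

In spherical coordinates, x = ρ sin(φ) cos(θ), y = ρ sin(φ) sin(θ), z = ρ cos(φ), and dV = ρ^2 sin(φ) dρ dφ dθ.

The integrand becomes 10ρ^2, so

    ∭_E (10x^2 + 10y^2 + 10z^2) dV = ∫_{0}^{2π} ∫_{0}^{π/2} ∫_{0}^{3} (10ρ^2) · ρ^2 sin(φ) dρ dφ dθ.

Inner (ρ): 486sin(φ).
Middle (φ): 486.
Outer (θ): 972π.

Therefore the triple integral equals 972π.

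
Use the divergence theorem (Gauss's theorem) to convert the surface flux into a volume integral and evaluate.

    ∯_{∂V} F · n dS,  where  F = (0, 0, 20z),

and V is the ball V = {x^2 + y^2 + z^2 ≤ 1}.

By the divergence theorem,

    ∯_{∂V} F · n dS = ∭_V (∇ · F) dV.

Compute the divergence:
    ∇ · F = ∂F_x/∂x + ∂F_y/∂y + ∂F_z/∂z = 0 + 0 + 20 = 20.

In spherical coordinates, x = ρ sin(φ) cos(θ), y = ρ sin(φ) sin(θ), z = ρ cos(φ), dV = ρ^2 sin(φ) dρ dφ dθ, with 0 ≤ ρ ≤ 1, 0 ≤ φ ≤ π, 0 ≤ θ ≤ 2π.

The integrand, after substitution and multiplying by the volume element, becomes (20) · ρ^2 sin(φ), so

    ∭_V (∇·F) dV = ∫_0^{2π} ∫_0^{π} ∫_0^{1} (20) · ρ^2 sin(φ) dρ dφ dθ.

Inner (ρ from 0 to 1): 20sin(φ)/3.
Middle (φ from 0 to π): 40/3.
Outer (θ from 0 to 2π): 80π/3.

Therefore ∯_{∂V} F · n dS = 80π/3.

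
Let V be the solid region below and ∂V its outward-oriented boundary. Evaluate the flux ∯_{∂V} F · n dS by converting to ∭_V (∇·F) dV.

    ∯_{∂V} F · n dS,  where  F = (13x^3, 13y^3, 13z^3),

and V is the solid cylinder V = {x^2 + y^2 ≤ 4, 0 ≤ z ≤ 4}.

By the divergence theorem,

    ∯_{∂V} F · n dS = ∭_V (∇ · F) dV.

Compute the divergence:
    ∇ · F = ∂F_x/∂x + ∂F_y/∂y + ∂F_z/∂z = 39x^2 + 39y^2 + 39z^2.

In cylindrical coordinates, x = r cos(θ), y = r sin(θ), z = z, dV = r dr dθ dz, with 0 ≤ r ≤ 2, 0 ≤ θ ≤ 2π, 0 ≤ z ≤ 4.

The integrand, after substitution and multiplying by the volume element, becomes (39r^2 + 39z^2) · r, so

    ∭_V (∇·F) dV = ∫_0^{2π} ∫_0^{2} ∫_0^{4} (39r^2 + 39z^2) · r dz dr dθ.

Inner (z from 0 to 4): 156r^3 + 832r.
Middle (r from 0 to 2): 2288.
Outer (θ from 0 to 2π): 4576π.

Therefore ∯_{∂V} F · n dS = 4576π.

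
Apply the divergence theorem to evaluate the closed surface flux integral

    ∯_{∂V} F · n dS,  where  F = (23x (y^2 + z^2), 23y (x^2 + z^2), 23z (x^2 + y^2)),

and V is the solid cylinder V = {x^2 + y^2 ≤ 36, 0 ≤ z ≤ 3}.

By the divergence theorem,

    ∯_{∂V} F · n dS = ∭_V (∇ · F) dV.

Compute the divergence:
    ∇ · F = ∂F_x/∂x + ∂F_y/∂y + ∂F_z/∂z = 23y^2 + 23z^2 + 23x^2 + 23z^2 + 23x^2 + 23y^2 = 46x^2 + 46y^2 + 46z^2.

In cylindrical coordinates, x = r cos(θ), y = r sin(θ), z = z, dV = r dr dθ dz, with 0 ≤ r ≤ 6, 0 ≤ θ ≤ 2π, 0 ≤ z ≤ 3.

The integrand, after substitution and multiplying by the volume element, becomes (46r^2 + 46z^2) · r, so

    ∭_V (∇·F) dV = ∫_0^{2π} ∫_0^{6} ∫_0^{3} (46r^2 + 46z^2) · r dz dr dθ.

Inner (z from 0 to 3): 138r (r^2 + 3).
Middle (r from 0 to 6): 52164.
Outer (θ from 0 to 2π): 104328π.

Therefore ∯_{∂V} F · n dS = 104328π.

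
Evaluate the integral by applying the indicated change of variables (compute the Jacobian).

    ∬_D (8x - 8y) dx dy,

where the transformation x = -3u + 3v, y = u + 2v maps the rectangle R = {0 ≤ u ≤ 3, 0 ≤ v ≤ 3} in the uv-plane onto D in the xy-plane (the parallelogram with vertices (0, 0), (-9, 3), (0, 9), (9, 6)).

Compute the Jacobian determinant of (x, y) with respect to (u, v):

    ∂(x,y)/∂(u,v) = | -3  3 | = (-3)(2) - (3)(1) = -9.
                   | 1  2 |

Its absolute value is |J| = 9 (the area scaling factor).

Substituting x = -3u + 3v, y = u + 2v into the integrand,

    8x - 8y → -32u + 8v,

so the integral becomes

    ∬_R (-32u + 8v) · |J| du dv = ∫_0^3 ∫_0^3 (-288u + 72v) dv du.

Inner (v): 324 - 864u.
Outer (u): -2916.

Therefore ∬_D (8x - 8y) dx dy = -2916.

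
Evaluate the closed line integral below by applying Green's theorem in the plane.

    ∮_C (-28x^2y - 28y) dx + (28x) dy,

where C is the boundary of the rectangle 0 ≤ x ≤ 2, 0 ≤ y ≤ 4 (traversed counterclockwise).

Green's theorem converts the closed line integral into a double integral over the enclosed region D:

    ∮_C P dx + Q dy = ∬_D (∂Q/∂x - ∂P/∂y) dA.

Here P = -28x^2y - 28y, Q = 28x, so

    ∂Q/∂x = 28,    ∂P/∂y = -28x^2 - 28,
    ∂Q/∂x - ∂P/∂y = 28x^2 + 56.

D is the region 0 ≤ x ≤ 2, 0 ≤ y ≤ 4. Evaluating the double integral:

    ∬_D (28x^2 + 56) dA = ∫_0^{2} ∫_0^{4} (28x^2 + 56) dy dx.

Inner (y from 0 to 4): 112x^2 + 224.
Outer (x from 0 to 2): 2240/3.

Therefore ∮_C P dx + Q dy = 2240/3.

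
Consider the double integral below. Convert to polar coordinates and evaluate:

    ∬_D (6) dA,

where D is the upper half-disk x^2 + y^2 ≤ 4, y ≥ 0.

The region D is 0 ≤ r ≤ 2, 0 ≤ θ ≤ π in polar coordinates, where x = r cos(θ), y = r sin(θ), and dA = r dr dθ.

Under the substitution, the integrand becomes 6, so

    ∬_D (6) dA = ∫_{0}^{π} ∫_{0}^{2} (6) · r dr dθ.

Inner integral (in r): ∫_{0}^{2} (6) · r dr = 12.

Outer integral (in θ): ∫_{0}^{π} (12) dθ = 12π.

Therefore ∬_D (6) dA = 12π.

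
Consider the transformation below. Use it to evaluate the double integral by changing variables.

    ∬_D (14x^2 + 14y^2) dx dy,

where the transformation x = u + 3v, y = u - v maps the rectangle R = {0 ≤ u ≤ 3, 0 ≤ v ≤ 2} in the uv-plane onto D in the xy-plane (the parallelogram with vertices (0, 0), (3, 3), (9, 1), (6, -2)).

Compute the Jacobian determinant of (x, y) with respect to (u, v):

    ∂(x,y)/∂(u,v) = | 1  3 | = (1)(-1) - (3)(1) = -4.
                   | 1  -1 |

Its absolute value is |J| = 4 (the area scaling factor).

Substituting x = u + 3v, y = u - v into the integrand,

    14x^2 + 14y^2 → 28u^2 + 56u v + 140v^2,

so the integral becomes

    ∬_R (28u^2 + 56u v + 140v^2) · |J| du dv = ∫_0^3 ∫_0^2 (112u^2 + 224u v + 560v^2) dv du.

Inner (v): 224u^2 + 448u + 4480/3.
Outer (u): 8512.

Therefore ∬_D (14x^2 + 14y^2) dx dy = 8512.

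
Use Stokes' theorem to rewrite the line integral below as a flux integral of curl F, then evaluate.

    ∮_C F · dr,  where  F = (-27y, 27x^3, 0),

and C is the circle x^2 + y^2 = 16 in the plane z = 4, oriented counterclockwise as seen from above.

Let S be the flat disk x^2 + y^2 ≤ 16 in the plane z = 4, with upward unit normal n̂ = ẑ. By Stokes' theorem,

    ∮_C F · dr = ∬_S (∇ × F) · n̂ dS = ∬_D (curl F)_z dA,

where D is the disk x^2 + y^2 ≤ 16.

Compute the curl of F = (-27y, 27x^3, 0):
    (∇ × F)_x = ∂F_z/∂y - ∂F_y/∂z = 0,
    (∇ × F)_y = ∂F_x/∂z - ∂F_z/∂x = 0,
    (∇ × F)_z = ∂F_y/∂x - ∂F_x/∂y = 81x^2 + 27.

On z = 4, (curl F)_z = 81x^2 + 27.

Convert to polar (x = r cos θ, y = r sin θ, dA = r dr dθ); the integrand becomes 81r^2cos(θ)^2 + 27, so

    ∬_D (curl F)_z dA = ∫_0^{2π} ∫_0^{4} (81r^2cos(θ)^2 + 27) · r dr dθ.

Inner (r from 0 to 4): 5184cos(θ)^2 + 216.
Outer (θ from 0 to 2π): 5616π.

Therefore ∮_C F · dr = 5616π.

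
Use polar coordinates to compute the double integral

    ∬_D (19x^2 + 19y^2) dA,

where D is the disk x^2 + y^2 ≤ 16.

The region D is 0 ≤ r ≤ 4, 0 ≤ θ ≤ 2π in polar coordinates, where x = r cos(θ), y = r sin(θ), and dA = r dr dθ.

Under the substitution, the integrand becomes 19r^2, so

    ∬_D (19x^2 + 19y^2) dA = ∫_{0}^{2π} ∫_{0}^{4} (19r^2) · r dr dθ.

Inner integral (in r): ∫_{0}^{4} (19r^2) · r dr = 1216.

Outer integral (in θ): ∫_{0}^{2π} (1216) dθ = 2432π.

Therefore ∬_D (19x^2 + 19y^2) dA = 2432π.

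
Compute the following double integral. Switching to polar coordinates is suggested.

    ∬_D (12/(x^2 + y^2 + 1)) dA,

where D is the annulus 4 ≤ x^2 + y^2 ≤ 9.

The region D is 2 ≤ r ≤ 3, 0 ≤ θ ≤ 2π in polar coordinates, where x = r cos(θ), y = r sin(θ), and dA = r dr dθ.

Under the substitution, the integrand becomes 12/(r^2 + 1), so

    ∬_D (12/(x^2 + y^2 + 1)) dA = ∫_{0}^{2π} ∫_{2}^{3} (12/(r^2 + 1)) · r dr dθ.

Inner integral (in r): ∫_{2}^{3} (12/(r^2 + 1)) · r dr = log(64).

Outer integral (in θ): ∫_{0}^{2π} (log(64)) dθ = 12π log(2).

Therefore ∬_D (12/(x^2 + y^2 + 1)) dA = 12π log(2).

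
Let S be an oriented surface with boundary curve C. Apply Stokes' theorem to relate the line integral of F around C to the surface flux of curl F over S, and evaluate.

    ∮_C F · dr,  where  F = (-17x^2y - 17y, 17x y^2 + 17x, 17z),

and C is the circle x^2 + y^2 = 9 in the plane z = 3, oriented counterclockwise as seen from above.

Let S be the flat disk x^2 + y^2 ≤ 9 in the plane z = 3, with upward unit normal n̂ = ẑ. By Stokes' theorem,

    ∮_C F · dr = ∬_S (∇ × F) · n̂ dS = ∬_D (curl F)_z dA,

where D is the disk x^2 + y^2 ≤ 9.

Compute the curl of F = (-17x^2y - 17y, 17x y^2 + 17x, 17z):
    (∇ × F)_x = ∂F_z/∂y - ∂F_y/∂z = 0,
    (∇ × F)_y = ∂F_x/∂z - ∂F_z/∂x = 0,
    (∇ × F)_z = ∂F_y/∂x - ∂F_x/∂y = 17x^2 + 17y^2 + 34.

On z = 3, (curl F)_z = 17x^2 + 17y^2 + 34.

Convert to polar (x = r cos θ, y = r sin θ, dA = r dr dθ); the integrand becomes 17r^2 + 34, so

    ∬_D (curl F)_z dA = ∫_0^{2π} ∫_0^{3} (17r^2 + 34) · r dr dθ.

Inner (r from 0 to 3): 1989/4.
Outer (θ from 0 to 2π): 1989π/2.

Therefore ∮_C F · dr = 1989π/2.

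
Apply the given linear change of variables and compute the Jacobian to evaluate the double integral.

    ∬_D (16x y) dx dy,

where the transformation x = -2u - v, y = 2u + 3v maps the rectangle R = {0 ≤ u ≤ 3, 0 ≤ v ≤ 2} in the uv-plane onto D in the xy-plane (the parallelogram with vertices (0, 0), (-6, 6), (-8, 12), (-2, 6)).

Compute the Jacobian determinant of (x, y) with respect to (u, v):

    ∂(x,y)/∂(u,v) = | -2  -1 | = (-2)(3) - (-1)(2) = -4.
                   | 2  3 |

Its absolute value is |J| = 4 (the area scaling factor).

Substituting x = -2u - v, y = 2u + 3v into the integrand,

    16x y → -64u^2 - 128u v - 48v^2,

so the integral becomes

    ∬_R (-64u^2 - 128u v - 48v^2) · |J| du dv = ∫_0^3 ∫_0^2 (-256u^2 - 512u v - 192v^2) dv du.

Inner (v): -512u^2 - 1024u - 512.
Outer (u): -10752.

Therefore ∬_D (16x y) dx dy = -10752.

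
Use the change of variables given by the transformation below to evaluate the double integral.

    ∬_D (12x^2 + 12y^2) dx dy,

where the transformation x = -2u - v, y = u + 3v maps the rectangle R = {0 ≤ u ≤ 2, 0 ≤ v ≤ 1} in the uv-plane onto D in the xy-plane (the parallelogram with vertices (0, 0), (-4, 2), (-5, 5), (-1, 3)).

Compute the Jacobian determinant of (x, y) with respect to (u, v):

    ∂(x,y)/∂(u,v) = | -2  -1 | = (-2)(3) - (-1)(1) = -5.
                   | 1  3 |

Its absolute value is |J| = 5 (the area scaling factor).

Substituting x = -2u - v, y = u + 3v into the integrand,

    12x^2 + 12y^2 → 60u^2 + 120u v + 120v^2,

so the integral becomes

    ∬_R (60u^2 + 120u v + 120v^2) · |J| du dv = ∫_0^2 ∫_0^1 (300u^2 + 600u v + 600v^2) dv du.

Inner (v): 300u^2 + 300u + 200.
Outer (u): 1800.

Therefore ∬_D (12x^2 + 12y^2) dx dy = 1800.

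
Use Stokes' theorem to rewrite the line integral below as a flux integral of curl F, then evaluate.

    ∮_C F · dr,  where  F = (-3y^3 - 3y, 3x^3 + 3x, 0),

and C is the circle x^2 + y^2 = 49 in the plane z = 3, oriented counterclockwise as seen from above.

Let S be the flat disk x^2 + y^2 ≤ 49 in the plane z = 3, with upward unit normal n̂ = ẑ. By Stokes' theorem,

    ∮_C F · dr = ∬_S (∇ × F) · n̂ dS = ∬_D (curl F)_z dA,

where D is the disk x^2 + y^2 ≤ 49.

Compute the curl of F = (-3y^3 - 3y, 3x^3 + 3x, 0):
    (∇ × F)_x = ∂F_z/∂y - ∂F_y/∂z = 0,
    (∇ × F)_y = ∂F_x/∂z - ∂F_z/∂x = 0,
    (∇ × F)_z = ∂F_y/∂x - ∂F_x/∂y = 9x^2 + 9y^2 + 6.

On z = 3, (curl F)_z = 9x^2 + 9y^2 + 6.

Convert to polar (x = r cos θ, y = r sin θ, dA = r dr dθ); the integrand becomes 9r^2 + 6, so

    ∬_D (curl F)_z dA = ∫_0^{2π} ∫_0^{7} (9r^2 + 6) · r dr dθ.

Inner (r from 0 to 7): 22197/4.
Outer (θ from 0 to 2π): 22197π/2.

Therefore ∮_C F · dr = 22197π/2.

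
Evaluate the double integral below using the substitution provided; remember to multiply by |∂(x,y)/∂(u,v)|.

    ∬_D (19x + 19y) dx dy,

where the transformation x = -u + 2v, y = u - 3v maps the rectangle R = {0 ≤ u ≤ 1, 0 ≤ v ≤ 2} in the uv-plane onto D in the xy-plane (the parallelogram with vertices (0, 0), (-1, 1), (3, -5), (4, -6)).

Compute the Jacobian determinant of (x, y) with respect to (u, v):

    ∂(x,y)/∂(u,v) = | -1  2 | = (-1)(-3) - (2)(1) = 1.
                   | 1  -3 |

Its absolute value is |J| = 1 (the area scaling factor).

Substituting x = -u + 2v, y = u - 3v into the integrand,

    19x + 19y → -19v,

so the integral becomes

    ∬_R (-19v) · |J| du dv = ∫_0^1 ∫_0^2 (-19v) dv du.

Inner (v): -38.
Outer (u): -38.

Therefore ∬_D (19x + 19y) dx dy = -38.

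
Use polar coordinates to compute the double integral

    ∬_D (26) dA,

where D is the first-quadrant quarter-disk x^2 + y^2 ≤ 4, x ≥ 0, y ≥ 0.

The region D is 0 ≤ r ≤ 2, 0 ≤ θ ≤ π/2 in polar coordinates, where x = r cos(θ), y = r sin(θ), and dA = r dr dθ.

Under the substitution, the integrand becomes 26, so

    ∬_D (26) dA = ∫_{0}^{π/2} ∫_{0}^{2} (26) · r dr dθ.

Inner integral (in r): ∫_{0}^{2} (26) · r dr = 52.

Outer integral (in θ): ∫_{0}^{π/2} (52) dθ = 26π.

Therefore ∬_D (26) dA = 26π.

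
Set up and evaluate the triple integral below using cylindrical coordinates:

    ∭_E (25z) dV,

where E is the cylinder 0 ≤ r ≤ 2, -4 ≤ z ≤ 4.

In cylindrical coordinates, x = r cos(θ), y = r sin(θ), z = z, and dV = r dr dθ dz.

The integrand becomes 25z, so

    ∭_E (25z) dV = ∫_{0}^{2π} ∫_{0}^{2} ∫_{-4}^{4} (25z) · r dz dr dθ.

Inner (z): 0.
Middle (r from 0 to 2): 0.
Outer (θ): 0.

Therefore the triple integral equals 0.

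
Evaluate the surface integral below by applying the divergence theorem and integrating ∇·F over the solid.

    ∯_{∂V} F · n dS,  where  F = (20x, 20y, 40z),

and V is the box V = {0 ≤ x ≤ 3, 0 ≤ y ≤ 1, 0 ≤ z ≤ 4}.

By the divergence theorem,

    ∯_{∂V} F · n dS = ∭_V (∇ · F) dV.

Compute the divergence:
    ∇ · F = ∂F_x/∂x + ∂F_y/∂y + ∂F_z/∂z = 20 + 20 + 40 = 80.

V is a rectangular box, so dV = dx dy dz with 0 ≤ x ≤ 3, 0 ≤ y ≤ 1, 0 ≤ z ≤ 4.

Integrate (80) over V as an iterated integral:

    ∭_V (∇·F) dV = ∫_0^{3} ∫_0^{1} ∫_0^{4} (80) dz dy dx.

Inner (z from 0 to 4): 320.
Middle (y from 0 to 1): 320.
Outer (x from 0 to 3): 960.

Therefore ∯_{∂V} F · n dS = 960.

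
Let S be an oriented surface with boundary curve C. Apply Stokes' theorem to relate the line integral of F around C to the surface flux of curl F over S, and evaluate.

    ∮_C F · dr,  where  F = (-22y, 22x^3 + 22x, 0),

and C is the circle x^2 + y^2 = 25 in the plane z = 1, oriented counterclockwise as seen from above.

Let S be the flat disk x^2 + y^2 ≤ 25 in the plane z = 1, with upward unit normal n̂ = ẑ. By Stokes' theorem,

    ∮_C F · dr = ∬_S (∇ × F) · n̂ dS = ∬_D (curl F)_z dA,

where D is the disk x^2 + y^2 ≤ 25.

Compute the curl of F = (-22y, 22x^3 + 22x, 0):
    (∇ × F)_x = ∂F_z/∂y - ∂F_y/∂z = 0,
    (∇ × F)_y = ∂F_x/∂z - ∂F_z/∂x = 0,
    (∇ × F)_z = ∂F_y/∂x - ∂F_x/∂y = 66x^2 + 44.

On z = 1, (curl F)_z = 66x^2 + 44.

Convert to polar (x = r cos θ, y = r sin θ, dA = r dr dθ); the integrand becomes 66r^2cos(θ)^2 + 44, so

    ∬_D (curl F)_z dA = ∫_0^{2π} ∫_0^{5} (66r^2cos(θ)^2 + 44) · r dr dθ.

Inner (r from 0 to 5): 20625cos(θ)^2/2 + 550.
Outer (θ from 0 to 2π): 22825π/2.

Therefore ∮_C F · dr = 22825π/2.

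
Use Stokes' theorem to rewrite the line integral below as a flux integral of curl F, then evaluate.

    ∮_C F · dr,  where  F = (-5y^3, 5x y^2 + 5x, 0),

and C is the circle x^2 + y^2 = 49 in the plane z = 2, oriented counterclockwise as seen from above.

Let S be the flat disk x^2 + y^2 ≤ 49 in the plane z = 2, with upward unit normal n̂ = ẑ. By Stokes' theorem,

    ∮_C F · dr = ∬_S (∇ × F) · n̂ dS = ∬_D (curl F)_z dA,

where D is the disk x^2 + y^2 ≤ 49.

Compute the curl of F = (-5y^3, 5x y^2 + 5x, 0):
    (∇ × F)_x = ∂F_z/∂y - ∂F_y/∂z = 0,
    (∇ × F)_y = ∂F_x/∂z - ∂F_z/∂x = 0,
    (∇ × F)_z = ∂F_y/∂x - ∂F_x/∂y = 20y^2 + 5.

On z = 2, (curl F)_z = 20y^2 + 5.

Convert to polar (x = r cos θ, y = r sin θ, dA = r dr dθ); the integrand becomes 20r^2sin(θ)^2 + 5, so

    ∬_D (curl F)_z dA = ∫_0^{2π} ∫_0^{7} (20r^2sin(θ)^2 + 5) · r dr dθ.

Inner (r from 0 to 7): 12005sin(θ)^2 + 245/2.
Outer (θ from 0 to 2π): 12250π.

Therefore ∮_C F · dr = 12250π.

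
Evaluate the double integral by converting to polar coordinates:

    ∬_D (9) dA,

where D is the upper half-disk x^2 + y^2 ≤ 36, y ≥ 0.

The region D is 0 ≤ r ≤ 6, 0 ≤ θ ≤ π in polar coordinates, where x = r cos(θ), y = r sin(θ), and dA = r dr dθ.

Under the substitution, the integrand becomes 9, so

    ∬_D (9) dA = ∫_{0}^{π} ∫_{0}^{6} (9) · r dr dθ.

Inner integral (in r): ∫_{0}^{6} (9) · r dr = 162.

Outer integral (in θ): ∫_{0}^{π} (162) dθ = 162π.

Therefore ∬_D (9) dA = 162π.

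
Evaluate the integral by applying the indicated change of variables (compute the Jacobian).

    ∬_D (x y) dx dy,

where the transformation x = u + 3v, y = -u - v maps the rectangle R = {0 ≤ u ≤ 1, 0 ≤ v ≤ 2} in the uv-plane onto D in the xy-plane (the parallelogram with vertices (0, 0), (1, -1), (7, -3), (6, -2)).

Compute the Jacobian determinant of (x, y) with respect to (u, v):

    ∂(x,y)/∂(u,v) = | 1  3 | = (1)(-1) - (3)(-1) = 2.
                   | -1  -1 |

Its absolute value is |J| = 2 (the area scaling factor).

Substituting x = u + 3v, y = -u - v into the integrand,

    x y → -u^2 - 4u v - 3v^2,

so the integral becomes

    ∬_R (-u^2 - 4u v - 3v^2) · |J| du dv = ∫_0^1 ∫_0^2 (-2u^2 - 8u v - 6v^2) dv du.

Inner (v): -4u^2 - 16u - 16.
Outer (u): -76/3.

Therefore ∬_D (x y) dx dy = -76/3.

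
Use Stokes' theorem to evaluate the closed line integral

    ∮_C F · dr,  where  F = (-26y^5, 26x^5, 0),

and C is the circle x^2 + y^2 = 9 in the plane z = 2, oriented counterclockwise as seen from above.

Let S be the flat disk x^2 + y^2 ≤ 9 in the plane z = 2, with upward unit normal n̂ = ẑ. By Stokes' theorem,

    ∮_C F · dr = ∬_S (∇ × F) · n̂ dS = ∬_D (curl F)_z dA,

where D is the disk x^2 + y^2 ≤ 9.

Compute the curl of F = (-26y^5, 26x^5, 0):
    (∇ × F)_x = ∂F_z/∂y - ∂F_y/∂z = 0,
    (∇ × F)_y = ∂F_x/∂z - ∂F_z/∂x = 0,
    (∇ × F)_z = ∂F_y/∂x - ∂F_x/∂y = 130x^4 + 130y^4.

On z = 2, (curl F)_z = 130x^4 + 130y^4.

Convert to polar (x = r cos θ, y = r sin θ, dA = r dr dθ); the integrand becomes 130r^4(sin(θ)^4 + cos(θ)^4), so

    ∬_D (curl F)_z dA = ∫_0^{2π} ∫_0^{3} (130r^4(sin(θ)^4 + cos(θ)^4)) · r dr dθ.

Inner (r from 0 to 3): 15795sin(θ)^4 + 15795cos(θ)^4.
Outer (θ from 0 to 2π): 47385π/2.

Therefore ∮_C F · dr = 47385π/2.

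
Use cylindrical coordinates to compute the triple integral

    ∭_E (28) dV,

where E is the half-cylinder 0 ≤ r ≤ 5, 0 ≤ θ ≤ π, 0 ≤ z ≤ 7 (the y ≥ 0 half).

In cylindrical coordinates, x = r cos(θ), y = r sin(θ), z = z, and dV = r dr dθ dz.

The integrand becomes 28, so

    ∭_E (28) dV = ∫_{0}^{π} ∫_{0}^{5} ∫_{0}^{7} (28) · r dz dr dθ.

Inner (z): 196r.
Middle (r from 0 to 5): 2450.
Outer (θ): 2450π.

Therefore the triple integral equals 2450π.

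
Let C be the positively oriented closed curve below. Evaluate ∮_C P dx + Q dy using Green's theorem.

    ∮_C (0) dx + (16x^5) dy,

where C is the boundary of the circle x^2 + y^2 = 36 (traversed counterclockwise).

Green's theorem converts the closed line integral into a double integral over the enclosed region D:

    ∮_C P dx + Q dy = ∬_D (∂Q/∂x - ∂P/∂y) dA.

Here P = 0, Q = 16x^5, so

    ∂Q/∂x = 80x^4,    ∂P/∂y = 0,
    ∂Q/∂x - ∂P/∂y = 80x^4.

D is the region x^2 + y^2 ≤ 36. Evaluating the double integral:

In polar coordinates (x = r cos θ, y = r sin θ, dA = r dr dθ) the integrand becomes 80r^4cos(θ)^4, so

    ∬_D (80x^4) dA = ∫_0^{2π} ∫_0^{6} (80r^4cos(θ)^4) · r dr dθ.

Inner (r from 0 to 6): 622080cos(θ)^4.
Outer (θ from 0 to 2π): 466560π.

Therefore ∮_C P dx + Q dy = 466560π.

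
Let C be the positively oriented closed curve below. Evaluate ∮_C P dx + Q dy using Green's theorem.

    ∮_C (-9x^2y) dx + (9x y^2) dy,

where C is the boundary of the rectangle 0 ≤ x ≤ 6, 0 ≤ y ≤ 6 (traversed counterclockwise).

Green's theorem converts the closed line integral into a double integral over the enclosed region D:

    ∮_C P dx + Q dy = ∬_D (∂Q/∂x - ∂P/∂y) dA.

Here P = -9x^2y, Q = 9x y^2, so

    ∂Q/∂x = 9y^2,    ∂P/∂y = -9x^2,
    ∂Q/∂x - ∂P/∂y = 9x^2 + 9y^2.

D is the region 0 ≤ x ≤ 6, 0 ≤ y ≤ 6. Evaluating the double integral:

    ∬_D (9x^2 + 9y^2) dA = ∫_0^{6} ∫_0^{6} (9x^2 + 9y^2) dy dx.

Inner (y from 0 to 6): 54x^2 + 648.
Outer (x from 0 to 6): 7776.

Therefore ∮_C P dx + Q dy = 7776.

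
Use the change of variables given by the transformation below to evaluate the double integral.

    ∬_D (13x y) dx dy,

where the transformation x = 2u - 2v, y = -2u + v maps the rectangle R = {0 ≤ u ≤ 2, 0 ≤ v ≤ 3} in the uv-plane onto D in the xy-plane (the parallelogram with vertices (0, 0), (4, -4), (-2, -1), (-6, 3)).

Compute the Jacobian determinant of (x, y) with respect to (u, v):

    ∂(x,y)/∂(u,v) = | 2  -2 | = (2)(1) - (-2)(-2) = -2.
                   | -2  1 |

Its absolute value is |J| = 2 (the area scaling factor).

Substituting x = 2u - 2v, y = -2u + v into the integrand,

    13x y → -52u^2 + 78u v - 26v^2,

so the integral becomes

    ∬_R (-52u^2 + 78u v - 26v^2) · |J| du dv = ∫_0^2 ∫_0^3 (-104u^2 + 156u v - 52v^2) dv du.

Inner (v): -312u^2 + 702u - 468.
Outer (u): -364.

Therefore ∬_D (13x y) dx dy = -364.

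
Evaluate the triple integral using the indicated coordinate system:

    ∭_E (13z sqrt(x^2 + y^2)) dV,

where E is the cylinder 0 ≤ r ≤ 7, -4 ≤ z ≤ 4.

In cylindrical coordinates, x = r cos(θ), y = r sin(θ), z = z, and dV = r dr dθ dz.

The integrand becomes 13r z, so

    ∭_E (13z sqrt(x^2 + y^2)) dV = ∫_{0}^{2π} ∫_{0}^{7} ∫_{-4}^{4} (13r z) · r dz dr dθ.

Inner (z): 0.
Middle (r from 0 to 7): 0.
Outer (θ): 0.

Therefore the triple integral equals 0.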